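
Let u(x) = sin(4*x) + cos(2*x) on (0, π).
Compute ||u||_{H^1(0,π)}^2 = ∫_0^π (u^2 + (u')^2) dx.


||u||_{H^1(0,π)}^2 = 11*π

u'(x) = -2*sin(2*x) + 4*cos(4*x).
Expand u² and (u')² and integrate term by term on (0, π), using: for integers n ≥ 1, ∫_0^π sin²(nx) dx = ∫_0^π cos²(nx) dx = π/2; for n ≠ n', ∫_0^π sin(nx)sin(n'x) dx = ∫_0^π cos(nx)cos(n'x) dx = 0; and by product-to-sum, ∫_0^π sin(nx)cos(n'x) dx = ½∫_0^π [sin((n+n')x) + sin((n−n')x)] dx, which is 0 when n+n' is even and 2n/(n²−n'²) when n+n' is odd (it need not vanish on (0, π)).
  u² squared terms: (1)²·∫cos(2x)² dx = 1·π/2 = π/2;  (1)²·∫sin(4x)² dx = 1·π/2 = π/2.
  u² cross terms: 2·(1)·(1)·∫cos(2x)·sin(4x) dx = 2·(0) = 0.
  So ∫_0^π u² dx = π/2 + π/2 + 0 = π.
  (u')² squared terms: (-2)²·∫sin(2x)² dx = 4·π/2 = 2*π;  (4)²·∫cos(4x)² dx = 16·π/2 = 8*π.
  (u')² cross terms: 2·(-2)·(4)·∫sin(2x)·cos(4x) dx = -16·(0) = 0.
  So ∫_0^π (u')² dx = 2*π + 8*π + 0 = 10*π.
||u||_{H^1}^2 = (π) + (10*π) = 11*π.


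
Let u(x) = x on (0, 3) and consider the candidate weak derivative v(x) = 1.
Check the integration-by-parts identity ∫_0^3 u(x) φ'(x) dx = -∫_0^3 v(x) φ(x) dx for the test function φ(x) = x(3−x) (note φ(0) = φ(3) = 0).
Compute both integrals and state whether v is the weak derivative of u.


LHS = -9/2, RHS = -9/2. Yes, v = u' weakly.

u(x) = x, classical derivative u'(x) = 1.
φ(x) = x(3−x), so φ'(x) = 3 - 2*x.
Note φ(0) = φ(3) = 0, so the boundary term u·φ vanishes.
LHS = ∫_0^3 u(x) φ'(x) dx = ∫_0^3 (-2*x^2 + 3*x) dx. Term by term:
  ∫_0^3 -2*x^2 dx = -18;  ∫_0^3 3*x dx = 27/2.
Sum: -18 + 27/2 = -9/2.
So LHS = -9/2.
∫_0^3 v(x) φ(x) dx = ∫_0^3 (-x^2 + 3*x) dx. Term by term:
  ∫_0^3 -x^2 dx = -9;  ∫_0^3 3*x dx = 27/2.
Sum: -9 + 27/2 = 9/2.
So RHS = -∫_0^3 v(x) φ(x) dx = -9/2.
LHS = RHS, so the identity holds for this test φ.
Moreover u is smooth here and v(x) = u'(x) = 1 pointwise, so the identity holds for every test function. Hence v is the weak derivative of u.


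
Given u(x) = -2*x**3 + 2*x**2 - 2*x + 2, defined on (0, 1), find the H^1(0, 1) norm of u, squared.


||u||_{H^1}^2 = 216/35

The H^1 norm (squared) on an interval (0, L) is
  ||u||_{H^1}^2 = ∫_0^L u(x)^2 dx + ∫_0^L u'(x)^2 dx.
Compute u'(x) = -6*x**2 + 4*x - 2.
Then u(x)^2 = 4*x**6 - 8*x**5 + 12*x**4 - 16*x**3 + 12*x**2 - 8*x + 4 and u'(x)^2 = 36*x**4 - 48*x**3 + 40*x**2 - 16*x + 4.
Integrate each monomial from 0 to 1 using ∫_0^1 c·x^n dx = c·1^(n+1)/(n+1):
  ∫_0^1 u(x)^2 dx = ∫_0^1 (4*x^6 - 8*x^5 + 12*x^4 - 16*x^3 + 12*x^2 - 8*x + 4) dx. Term by term:
    ∫_0^1 4*x^6 dx = 4/7;  ∫_0^1 -8*x^5 dx = -4/3;  ∫_0^1 12*x^4 dx = 12/5;
    ∫_0^1 -16*x^3 dx = -4;  ∫_0^1 12*x^2 dx = 4;  ∫_0^1 -8*x dx = -4;
    ∫_0^1 4 dx = 4.
  Sum: 4/7 − 4/3 + 12/5 − 4 + 4 − 4 + 4 = 172/105.
  ∫_0^1 u'(x)^2 dx = ∫_0^1 (36*x^4 - 48*x^3 + 40*x^2 - 16*x + 4) dx. Term by term:
    ∫_0^1 36*x^4 dx = 36/5;  ∫_0^1 -48*x^3 dx = -12;  ∫_0^1 40*x^2 dx = 40/3;
    ∫_0^1 -16*x dx = -8;  ∫_0^1 4 dx = 4.
  Sum: 36/5 − 12 + 40/3 − 8 + 4 = 68/15.
Adding: ||u||_{H^1}^2 = 172/105 + 68/15 = 216/35.


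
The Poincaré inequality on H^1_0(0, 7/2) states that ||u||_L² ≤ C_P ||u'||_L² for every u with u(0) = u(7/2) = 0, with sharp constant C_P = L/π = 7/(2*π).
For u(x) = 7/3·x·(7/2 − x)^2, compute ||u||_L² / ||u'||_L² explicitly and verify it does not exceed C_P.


||u||_L² / ||u'||_L² = sqrt(14)/4 < C_P = 7/(2*π).

u(x) = 7/3·x·(7/2 − x)^2, so u'(x) = 7*x^2 - 98*x/3 + 343/12.
u(x) = 7/3·x·(7/2 − x)^2 vanishes at x = 0 and x = 7/2, so u ∈ H^1_0(0, 7/2). Differentiate via the product rule and integrate the resulting polynomials term by term.
  ∫_0^7/2 u² dx = ∫_0^7/2 (49*x^6/9 - 686*x^5/9 + 2401*x^4/6 - 16807*x^3/18 + 117649*x^2/144) dx. Term by term:
    ∫_0^7/2 49*x^6/9 dx = 5764801/1152;  ∫_0^7/2 -686*x^5/9 dx = -40353607/1728;  ∫_0^7/2 2401*x^4/6 dx = 40353607/960;
    ∫_0^7/2 -16807*x^3/18 dx = -40353607/1152;  ∫_0^7/2 117649*x^2/144 dx = 40353607/3456.
  Sum: 5764801/1152 − 40353607/1728 + 40353607/960 − 40353607/1152 + 40353607/3456 = 5764801/17280.
  ∫_0^7/2 (u')² dx = ∫_0^7/2 (49*x^4 - 1372*x^3/3 + 26411*x^2/18 - 16807*x/9 + 117649/144) dx. Term by term:
    ∫_0^7/2 49*x^4 dx = 823543/160;  ∫_0^7/2 -1372*x^3/3 dx = -823543/48;  ∫_0^7/2 26411*x^2/18 dx = 9058973/432;
    ∫_0^7/2 -16807*x/9 dx = -823543/72;  ∫_0^7/2 117649/144 dx = 823543/288.
  Sum: 823543/160 − 823543/48 + 9058973/432 − 823543/72 + 823543/288 = 823543/2160.
∫_0^7/2 u² dx = 5764801/17280, so ||u||_L² = 2401*sqrt(30)/720.
∫_0^7/2 (u')² dx = 823543/2160, so ||u'||_L² = 343*sqrt(105)/180.
Ratio ||u||_L² / ||u'||_L² = sqrt(14)/4.
Sharp Poincaré constant on H^1_0(0, 7/2) is C_P = L/π = 7/(2*π), achieved by sin(2*π/7·x).
A polynomial bump cannot attain the sharp Poincaré constant (only the first sine eigenfunction does), so the ratio is strictly less than C_P, consistent with ||u||_L² ≤ C_P ||u'||_L².


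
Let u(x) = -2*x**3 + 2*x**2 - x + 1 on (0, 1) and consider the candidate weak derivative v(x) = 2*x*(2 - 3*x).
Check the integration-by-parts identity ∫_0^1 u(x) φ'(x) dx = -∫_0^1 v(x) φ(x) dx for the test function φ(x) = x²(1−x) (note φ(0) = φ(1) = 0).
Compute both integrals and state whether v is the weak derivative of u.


LHS = 1/12, RHS = 0. No, v is not the weak derivative of u.

u(x) = -2*x**3 + 2*x**2 - x + 1, classical derivative u'(x) = -6*x**2 + 4*x - 1.
φ(x) = x²(1−x), so φ'(x) = x*(2 - 3*x).
Note φ(0) = φ(1) = 0, so the boundary term u·φ vanishes.
LHS = ∫_0^1 u(x) φ'(x) dx = ∫_0^1 (6*x^5 - 10*x^4 + 7*x^3 - 5*x^2 + 2*x) dx. Term by term:
  ∫_0^1 6*x^5 dx = 1;  ∫_0^1 -10*x^4 dx = -2;  ∫_0^1 7*x^3 dx = 7/4;
  ∫_0^1 -5*x^2 dx = -5/3;  ∫_0^1 2*x dx = 1.
Sum: 1 − 2 + 7/4 − 5/3 + 1 = 1/12.
So LHS = 1/12.
∫_0^1 v(x) φ(x) dx = ∫_0^1 (6*x^5 - 10*x^4 + 4*x^3) dx. Term by term:
  ∫_0^1 6*x^5 dx = 1;  ∫_0^1 -10*x^4 dx = -2;  ∫_0^1 4*x^3 dx = 1.
Sum: 1 − 2 + 1 = 0.
So RHS = -∫_0^1 v(x) φ(x) dx = 0.
LHS − RHS = 1/12 ≠ 0, so the identity fails.
(For a valid weak derivative the identity must hold for EVERY test function, in particular this one. The failure shows v is NOT the weak derivative of u.)
Correct weak derivative would be u'(x) = -6*x**2 + 4*x - 1.


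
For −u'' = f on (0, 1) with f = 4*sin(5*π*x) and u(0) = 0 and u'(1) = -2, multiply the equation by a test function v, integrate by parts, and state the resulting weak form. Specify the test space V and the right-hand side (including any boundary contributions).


V = {v ∈ H^1(0, 1) : v(0) = 0} (test functions vanish at x = 0 where u is specified); weak form: ∫_0^1 u'v' dx = ∫_0^1 (4*sin(5*π*x)) v dx − 2·v(1) for all v ∈ V.

Multiply both sides by a test function v and integrate from 0 to 1:
  ∫_0^1 −u''(x) v(x) dx = ∫_0^1 f(x) v(x) dx.
Integrate the LHS by parts once:
  ∫_0^1 −u'' v dx = −[u'(x) v(x)]_0^1 + ∫_0^1 u'(x) v'(x) dx.
Thus ∫_0^1 u'(x) v'(x) dx = ∫_0^1 f(x) v(x) dx + [u'(x) v(x)]_0^1.
Choose V so that boundary terms are either known or forced to vanish.
Mixed BC: u(0) = 0 (Dirichlet) and u'(1) = -2 (Neumann). Define V = {v ∈ H^1(0, 1) : v(0) = 0}. Then [u' v]_0^1 = u'(1)·v(1) − u'(0)·0 = − 2·v(1).
Weak formulation: find u (satisfying any essential BC) such that ∫_0^1 u'(x) v'(x) dx = ∫_0^1 f v dx − 2·v(1) for all v ∈ V (Dirichlet at 0 absorbed into V; Neumann datum at x = 1 contributes the boundary term).
Substituting f(x) = 4*sin(5*π*x), the right-hand side is ∫_0^1 (4*sin(5*π*x)) v dx − 2·v(1).


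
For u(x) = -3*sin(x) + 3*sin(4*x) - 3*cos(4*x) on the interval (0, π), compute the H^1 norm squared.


||u||_{H^1(0,π)}^2 = -204/5 + 162*π

u'(x) = 12*sin(4*x) - 3*cos(x) + 12*cos(4*x).
Expand u² and (u')² and integrate term by term on (0, π), using: for integers n ≥ 1, ∫_0^π sin²(nx) dx = ∫_0^π cos²(nx) dx = π/2; for n ≠ n', ∫_0^π sin(nx)sin(n'x) dx = ∫_0^π cos(nx)cos(n'x) dx = 0; and by product-to-sum, ∫_0^π sin(nx)cos(n'x) dx = ½∫_0^π [sin((n+n')x) + sin((n−n')x)] dx, which is 0 when n+n' is even and 2n/(n²−n'²) when n+n' is odd (it need not vanish on (0, π)).
  u² squared terms: (-3)²·∫cos(4x)² dx = 9·π/2 = 9*π/2;  (-3)²·∫sin(x)² dx = 9·π/2 = 9*π/2;  (3)²·∫sin(4x)² dx = 9·π/2 = 9*π/2.
  u² cross terms: 2·(-3)·(-3)·∫cos(4x)·sin(x) dx = 18·(-2/15) = -12/5;  2·(-3)·(3)·∫cos(4x)·sin(4x) dx = -18·(0) = 0;  2·(-3)·(3)·∫sin(x)·sin(4x) dx = -18·(0) = 0.
  So ∫_0^π u² dx = 9*π/2 + 9*π/2 + 9*π/2 − 12/5 + 0 + 0 = -12/5 + 27*π/2.
  (u')² squared terms: (-3)²·∫cos(x)² dx = 9·π/2 = 9*π/2;  (12)²·∫cos(4x)² dx = 144·π/2 = 72*π;  (12)²·∫sin(4x)² dx = 144·π/2 = 72*π.
  (u')² cross terms: 2·(-3)·(12)·∫cos(x)·cos(4x) dx = -72·(0) = 0;  2·(-3)·(12)·∫cos(x)·sin(4x) dx = -72·(8/15) = -192/5;  2·(12)·(12)·∫cos(4x)·sin(4x) dx = 288·(0) = 0.
  So ∫_0^π (u')² dx = 9*π/2 + 72*π + 72*π + 0 − 192/5 + 0 = -192/5 + 297*π/2.
||u||_{H^1}^2 = (-12/5 + 27*π/2) + (-192/5 + 297*π/2) = -204/5 + 162*π.


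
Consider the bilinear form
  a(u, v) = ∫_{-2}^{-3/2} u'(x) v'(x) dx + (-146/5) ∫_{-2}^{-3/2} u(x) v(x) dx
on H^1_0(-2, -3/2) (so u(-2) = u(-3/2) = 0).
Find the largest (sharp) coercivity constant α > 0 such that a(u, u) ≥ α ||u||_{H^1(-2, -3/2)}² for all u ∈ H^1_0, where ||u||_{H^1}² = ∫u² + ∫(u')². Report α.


α = 2*(-73 + 10*π^2)/(5*(1 + 4*π^2))

Coercivity of a(·,·) on H^1_0(-2, -3/2) means a(u, u) ≥ α ||u||_{H^1}² for every u ∈ H^1_0.
The interval has length L = 1/2, and Poincaré/coercivity depend only on L. Here a(u, u) = ∫(u')² + (-146/5)·∫u².
Here c = -146/5 < 0 with |c| < (π/L)² = 4*π^2, so coercivity still holds. The condition a(u,u) ≥ α||u||_{H^1}² reads (1−α)∫(u')² ≥ (α−c)∫u². Any admissible α is ≤ 1 (rapidly oscillating u have ∫u²/∫(u')² → 0), and α = 1 would force 0 ≥ (1−c)∫u², impossible since c < 1; so 1−α > 0. By the sharp Poincaré inequality on H^1_0 of an interval of length L, ∫(u')² ≥ (π/L)²∫u² with equality for the first sine mode sin(π(x−x₀)/L) (x₀ the left endpoint), so the inequality holds for all u iff (1−α)(π/L)² ≥ α − c, i.e. α ≤ ((π/L)² + c)/((π/L)² + 1) = (1 + c(L/π)²)/(1 + (L/π)²). (Direct route, valid since c ≤ 0: Poincaré gives c∫u² ≥ c(L/π)²∫(u')², so a(u,u) ≥ (1 + c(L/π)²)∫(u')², while ||u||_{H^1}² ≤ (1 + (L/π)²)∫(u')²; dividing yields the same α.) With (π/L)² = 4*π^2 and c = -146/5, the largest admissible constant is α = ((π/L)² + c)/((π/L)² + 1).
Simplifying, α = 2*(-73 + 10*π^2)/(5*(1 + 4*π^2)).


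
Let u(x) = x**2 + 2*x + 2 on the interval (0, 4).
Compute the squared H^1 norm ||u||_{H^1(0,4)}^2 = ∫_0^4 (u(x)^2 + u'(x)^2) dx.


||u||_{H^1}^2 = 4384/5

The H^1 norm (squared) on an interval (0, L) is
  ||u||_{H^1}^2 = ∫_0^L u(x)^2 dx + ∫_0^L u'(x)^2 dx.
Compute u'(x) = 2*x + 2.
Then u(x)^2 = x**4 + 4*x**3 + 8*x**2 + 8*x + 4 and u'(x)^2 = 4*x**2 + 8*x + 4.
Integrate each monomial from 0 to 4 using ∫_0^4 c·x^n dx = c·4^(n+1)/(n+1):
  ∫_0^4 u(x)^2 dx = ∫_0^4 (x^4 + 4*x^3 + 8*x^2 + 8*x + 4) dx. Term by term:
    ∫_0^4 x^4 dx = 1024/5;  ∫_0^4 4*x^3 dx = 256;  ∫_0^4 8*x^2 dx = 512/3;
    ∫_0^4 8*x dx = 64;  ∫_0^4 4 dx = 16.
  Sum: 1024/5 + 256 + 512/3 + 64 + 16 = 10672/15.
  ∫_0^4 u'(x)^2 dx = ∫_0^4 (4*x^2 + 8*x + 4) dx. Term by term:
    ∫_0^4 4*x^2 dx = 256/3;  ∫_0^4 8*x dx = 64;  ∫_0^4 4 dx = 16.
  Sum: 256/3 + 64 + 16 = 496/3.
Adding: ||u||_{H^1}^2 = 10672/15 + 496/3 = 4384/5.


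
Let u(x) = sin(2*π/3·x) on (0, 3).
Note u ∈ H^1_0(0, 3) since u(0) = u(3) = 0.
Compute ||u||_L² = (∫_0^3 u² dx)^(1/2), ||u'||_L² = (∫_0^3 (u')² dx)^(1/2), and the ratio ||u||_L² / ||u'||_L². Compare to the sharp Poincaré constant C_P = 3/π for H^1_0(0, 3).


||u||_L² / ||u'||_L² = 3/(2*π) < C_P = 3/π.

u(x) = sin(2*π/3·x), so u'(x) = 2*π*cos(2*π*x/3)/3.
Writing u(x) = A·sin(kπx/L) with A = 1 and k = 2, use ∫_0^L sin²(kπx/L) dx = L/2 and ∫_0^L cos²(kπx/L) dx = L/2.
u² = 1·sin²(2*π/3·x) and (u')² = 4*π^2/9·cos²(2*π/3·x), and each of sin², cos² integrates to L/2 = 3/2 over (0, 3).
∫_0^3 u² dx = 3/2, so ||u||_L² = sqrt(6)/2.
∫_0^3 (u')² dx = 2*π^2/3, so ||u'||_L² = sqrt(6)*π/3.
Ratio ||u||_L² / ||u'||_L² = 3/(2*π).
Sharp Poincaré constant on H^1_0(0, 3) is C_P = L/π = 3/π, achieved by sin(π/3·x).
This is the k = 2 harmonic; the ratio L/(kπ) is strictly less than C_P = L/π, consistent with the sharp inequality ||u||_L² ≤ C_P ||u'||_L².


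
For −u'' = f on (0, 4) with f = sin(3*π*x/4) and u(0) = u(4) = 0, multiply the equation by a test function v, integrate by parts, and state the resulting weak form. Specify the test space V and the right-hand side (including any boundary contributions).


V = H^1_0(0, 4) (so v(0) = v(4) = 0); weak form: ∫_0^4 u'v' dx = ∫_0^4 (sin(3*π*x/4)) v dx for all v ∈ V.

Multiply both sides by a test function v and integrate from 0 to 4:
  ∫_0^4 −u''(x) v(x) dx = ∫_0^4 f(x) v(x) dx.
Integrate the LHS by parts once:
  ∫_0^4 −u'' v dx = −[u'(x) v(x)]_0^4 + ∫_0^4 u'(x) v'(x) dx.
Thus ∫_0^4 u'(x) v'(x) dx = ∫_0^4 f(x) v(x) dx + [u'(x) v(x)]_0^4.
Choose V so that boundary terms are either known or forced to vanish.
u is Dirichlet: u(0) = u(4) = 0. Let V = H^1_0(0, 4); then v(0) = v(4) = 0, and [u' v]_0^4 = 0.
Weak formulation: find u (satisfying any essential BC) such that ∫_0^4 u'(x) v'(x) dx = ∫_0^4 f v dx for all v ∈ V.
Substituting f(x) = sin(3*π*x/4), the right-hand side is ∫_0^4 (sin(3*π*x/4)) v dx.


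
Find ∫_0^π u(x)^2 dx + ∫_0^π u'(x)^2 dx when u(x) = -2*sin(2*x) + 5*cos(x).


||u||_{H^1(0,π)}^2 = -160/3 + 35*π

u'(x) = -5*sin(x) - 4*cos(2*x).
Expand u² and (u')² and integrate term by term on (0, π), using: for integers n ≥ 1, ∫_0^π sin²(nx) dx = ∫_0^π cos²(nx) dx = π/2; for n ≠ n', ∫_0^π sin(nx)sin(n'x) dx = ∫_0^π cos(nx)cos(n'x) dx = 0; and by product-to-sum, ∫_0^π sin(nx)cos(n'x) dx = ½∫_0^π [sin((n+n')x) + sin((n−n')x)] dx, which is 0 when n+n' is even and 2n/(n²−n'²) when n+n' is odd (it need not vanish on (0, π)).
  u² squared terms: (-2)²·∫sin(2x)² dx = 4·π/2 = 2*π;  (5)²·∫cos(x)² dx = 25·π/2 = 25*π/2.
  u² cross terms: 2·(-2)·(5)·∫sin(2x)·cos(x) dx = -20·(4/3) = -80/3.
  So ∫_0^π u² dx = 2*π + 25*π/2 − 80/3 = -80/3 + 29*π/2.
  (u')² squared terms: (-5)²·∫sin(x)² dx = 25·π/2 = 25*π/2;  (-4)²·∫cos(2x)² dx = 16·π/2 = 8*π.
  (u')² cross terms: 2·(-5)·(-4)·∫sin(x)·cos(2x) dx = 40·(-2/3) = -80/3.
  So ∫_0^π (u')² dx = 25*π/2 + 8*π − 80/3 = -80/3 + 41*π/2.
||u||_{H^1}^2 = (-80/3 + 29*π/2) + (-80/3 + 41*π/2) = -160/3 + 35*π.


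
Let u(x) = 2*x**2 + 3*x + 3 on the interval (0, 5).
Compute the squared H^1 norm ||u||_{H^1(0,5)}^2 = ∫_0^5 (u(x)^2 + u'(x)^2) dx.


||u||_{H^1}^2 = 19595/3

The H^1 norm (squared) on an interval (0, L) is
  ||u||_{H^1}^2 = ∫_0^L u(x)^2 dx + ∫_0^L u'(x)^2 dx.
Compute u'(x) = 4*x + 3.
Then u(x)^2 = 4*x**4 + 12*x**3 + 21*x**2 + 18*x + 9 and u'(x)^2 = 16*x**2 + 24*x + 9.
Integrate each monomial from 0 to 5 using ∫_0^5 c·x^n dx = c·5^(n+1)/(n+1):
  ∫_0^5 u(x)^2 dx = ∫_0^5 (4*x^4 + 12*x^3 + 21*x^2 + 18*x + 9) dx. Term by term:
    ∫_0^5 4*x^4 dx = 2500;  ∫_0^5 12*x^3 dx = 1875;  ∫_0^5 21*x^2 dx = 875;
    ∫_0^5 18*x dx = 225;  ∫_0^5 9 dx = 45.
  Sum: 2500 + 1875 + 875 + 225 + 45 = 5520.
  ∫_0^5 u'(x)^2 dx = ∫_0^5 (16*x^2 + 24*x + 9) dx. Term by term:
    ∫_0^5 16*x^2 dx = 2000/3;  ∫_0^5 24*x dx = 300;  ∫_0^5 9 dx = 45.
  Sum: 2000/3 + 300 + 45 = 3035/3.
Adding: ||u||_{H^1}^2 = 5520 + 3035/3 = 19595/3.


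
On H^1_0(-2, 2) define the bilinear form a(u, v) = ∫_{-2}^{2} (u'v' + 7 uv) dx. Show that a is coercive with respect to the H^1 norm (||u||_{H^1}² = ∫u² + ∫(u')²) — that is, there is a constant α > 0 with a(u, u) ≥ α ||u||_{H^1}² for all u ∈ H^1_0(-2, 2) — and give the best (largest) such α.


α = 1

Coercivity of a(·,·) on H^1_0(-2, 2) means a(u, u) ≥ α ||u||_{H^1}² for every u ∈ H^1_0.
The interval has length L = 4, and Poincaré/coercivity depend only on L. Here a(u, u) = ∫(u')² + (7)·∫u².
Here c = 7 ≥ 1, so a(u,u) = ∫(u')² + c∫u² ≥ ∫(u')² + ∫u² = ||u||_{H^1}², i.e. α = 1 works. No larger α is possible: a(u,u) ≥ α||u||_{H^1}² means (1−α)∫(u')² ≥ (α−c)∫u², and for the modes u_n = sin(nπ(x−x₀)/L) (x₀ the left endpoint) one has ∫u_n²/∫(u_n')² = (L/(nπ))² → 0, so a(u_n,u_n)/||u_n||_{H^1}² → 1. Hence the optimal constant is α = 1.
Therefore α = 1.


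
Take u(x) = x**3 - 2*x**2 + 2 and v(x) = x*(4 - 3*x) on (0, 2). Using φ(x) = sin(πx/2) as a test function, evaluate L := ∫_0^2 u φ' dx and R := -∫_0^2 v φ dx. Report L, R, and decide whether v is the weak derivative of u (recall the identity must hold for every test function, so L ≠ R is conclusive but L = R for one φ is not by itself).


LHS = -8/π + 96/π^3, RHS = -96/π^3 + 8/π. No, v is not the weak derivative of u.

u(x) = x**3 - 2*x**2 + 2, classical derivative u'(x) = 3*x**2 - 4*x.
φ(x) = sin(πx/2), so φ'(x) = π*cos(π*x/2)/2.
Note φ(0) = φ(2) = 0, so the boundary term u·φ vanishes.
LHS = ∫_0^2 u(x) φ'(x) dx = ∫_0^2 (π*x^3*cos(π*x/2)/2 - π*x^2*cos(π*x/2) + π*cos(π*x/2)) dx. Term by term:
  ∫_0^2 π*cos(π*x/2) dx = 0;  ∫_0^2 π*x^3*cos(π*x/2)/2 dx = -24/π + 96/π^3;  ∫_0^2 -π*x^2*cos(π*x/2) dx = 16/π.
Sum: 0 + -24/π + 96/π^3 + 16/π = -8/π + 96/π^3.
So LHS = -8/π + 96/π^3.
∫_0^2 v(x) φ(x) dx = ∫_0^2 (-3*x^2*sin(π*x/2) + 4*x*sin(π*x/2)) dx. Term by term:
  ∫_0^2 -3*x^2*sin(π*x/2) dx = -24/π + 96/π^3;  ∫_0^2 4*x*sin(π*x/2) dx = 16/π.
Sum: -24/π + 96/π^3 + 16/π = -8/π + 96/π^3.
So RHS = -∫_0^2 v(x) φ(x) dx = -96/π^3 + 8/π.
LHS − RHS = -16/π + 192/π^3 ≠ 0, so the identity fails.
(For a valid weak derivative the identity must hold for EVERY test function, in particular this one. The failure shows v is NOT the weak derivative of u.)
Correct weak derivative would be u'(x) = 3*x**2 - 4*x.


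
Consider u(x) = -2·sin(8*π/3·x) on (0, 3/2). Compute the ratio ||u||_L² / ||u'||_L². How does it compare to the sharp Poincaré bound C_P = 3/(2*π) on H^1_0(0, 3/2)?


||u||_L² / ||u'||_L² = 3/(8*π) < C_P = 3/(2*π).

u(x) = -2·sin(8*π/3·x), so u'(x) = -16*π*cos(8*π*x/3)/3.
Writing u(x) = A·sin(kπx/L) with A = -2 and k = 4, use ∫_0^L sin²(kπx/L) dx = L/2 and ∫_0^L cos²(kπx/L) dx = L/2.
u² = 4·sin²(8*π/3·x) and (u')² = 256*π^2/9·cos²(8*π/3·x), and each of sin², cos² integrates to L/2 = 3/4 over (0, 3/2).
∫_0^3/2 u² dx = 3, so ||u||_L² = sqrt(3).
∫_0^3/2 (u')² dx = 64*π^2/3, so ||u'||_L² = 8*sqrt(3)*π/3.
Ratio ||u||_L² / ||u'||_L² = 3/(8*π).
Sharp Poincaré constant on H^1_0(0, 3/2) is C_P = L/π = 3/(2*π), achieved by sin(2*π/3·x).
This is the k = 4 harmonic; the ratio L/(kπ) is strictly less than C_P = L/π, consistent with the sharp inequality ||u||_L² ≤ C_P ||u'||_L².


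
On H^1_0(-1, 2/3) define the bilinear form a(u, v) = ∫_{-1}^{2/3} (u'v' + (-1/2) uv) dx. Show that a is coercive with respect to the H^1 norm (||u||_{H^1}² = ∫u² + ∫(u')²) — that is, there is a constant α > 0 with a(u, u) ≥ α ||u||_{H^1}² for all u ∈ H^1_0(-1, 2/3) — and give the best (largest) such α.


α = (-25 + 18*π^2)/(2*(25 + 9*π^2))

Coercivity of a(·,·) on H^1_0(-1, 2/3) means a(u, u) ≥ α ||u||_{H^1}² for every u ∈ H^1_0.
The interval has length L = 5/3, and Poincaré/coercivity depend only on L. Here a(u, u) = ∫(u')² + (-1/2)·∫u².
Here c = -1/2 < 0 with |c| < (π/L)² = 9*π^2/25, so coercivity still holds. The condition a(u,u) ≥ α||u||_{H^1}² reads (1−α)∫(u')² ≥ (α−c)∫u². Any admissible α is ≤ 1 (rapidly oscillating u have ∫u²/∫(u')² → 0), and α = 1 would force 0 ≥ (1−c)∫u², impossible since c < 1; so 1−α > 0. By the sharp Poincaré inequality on H^1_0 of an interval of length L, ∫(u')² ≥ (π/L)²∫u² with equality for the first sine mode sin(π(x−x₀)/L) (x₀ the left endpoint), so the inequality holds for all u iff (1−α)(π/L)² ≥ α − c, i.e. α ≤ ((π/L)² + c)/((π/L)² + 1) = (1 + c(L/π)²)/(1 + (L/π)²). (Direct route, valid since c ≤ 0: Poincaré gives c∫u² ≥ c(L/π)²∫(u')², so a(u,u) ≥ (1 + c(L/π)²)∫(u')², while ||u||_{H^1}² ≤ (1 + (L/π)²)∫(u')²; dividing yields the same α.) With (π/L)² = 9*π^2/25 and c = -1/2, the largest admissible constant is α = ((π/L)² + c)/((π/L)² + 1).
Simplifying, α = (-25 + 18*π^2)/(2*(25 + 9*π^2)).


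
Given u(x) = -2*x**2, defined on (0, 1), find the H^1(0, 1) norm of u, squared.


||u||_{H^1}^2 = 92/15

The H^1 norm (squared) on an interval (0, L) is
  ||u||_{H^1}^2 = ∫_0^L u(x)^2 dx + ∫_0^L u'(x)^2 dx.
Compute u'(x) = -4*x.
Then u(x)^2 = 4*x**4 and u'(x)^2 = 16*x**2.
Integrate each monomial from 0 to 1 using ∫_0^1 c·x^n dx = c·1^(n+1)/(n+1):
  ∫_0^1 u(x)^2 dx = ∫_0^1 (4*x^4) dx. Term by term:
    ∫_0^1 4*x^4 dx = 4/5.
  ∫_0^1 u'(x)^2 dx = ∫_0^1 (16*x^2) dx. Term by term:
    ∫_0^1 16*x^2 dx = 16/3.
Adding: ||u||_{H^1}^2 = 4/5 + 16/3 = 92/15.


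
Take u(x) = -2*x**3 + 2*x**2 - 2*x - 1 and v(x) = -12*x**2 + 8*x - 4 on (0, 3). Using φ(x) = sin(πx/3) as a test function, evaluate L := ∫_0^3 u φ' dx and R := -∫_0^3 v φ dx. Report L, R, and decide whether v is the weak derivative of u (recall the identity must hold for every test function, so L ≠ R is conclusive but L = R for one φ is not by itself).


LHS = -648/π^3 + 138/π, RHS = -1296/π^3 + 276/π. No, v is not the weak derivative of u.

u(x) = -2*x**3 + 2*x**2 - 2*x - 1, classical derivative u'(x) = -6*x**2 + 4*x - 2.
φ(x) = sin(πx/3), so φ'(x) = π*cos(π*x/3)/3.
Note φ(0) = φ(3) = 0, so the boundary term u·φ vanishes.
LHS = ∫_0^3 u(x) φ'(x) dx = ∫_0^3 (-2*π*x^3*cos(π*x/3)/3 + 2*π*x^2*cos(π*x/3)/3 - 2*π*x*cos(π*x/3)/3 - π*cos(π*x/3)/3) dx. Term by term:
  ∫_0^3 -π*cos(π*x/3)/3 dx = 0;  ∫_0^3 -2*π*x*cos(π*x/3)/3 dx = 12/π;  ∫_0^3 -2*π*x^3*cos(π*x/3)/3 dx = -648/π^3 + 162/π;
  ∫_0^3 2*π*x^2*cos(π*x/3)/3 dx = -36/π.
Sum: 0 + 12/π + -648/π^3 + 162/π − 36/π = -648/π^3 + 138/π.
So LHS = -648/π^3 + 138/π.
∫_0^3 v(x) φ(x) dx = ∫_0^3 (-12*x^2*sin(π*x/3) + 8*x*sin(π*x/3) - 4*sin(π*x/3)) dx. Term by term:
  ∫_0^3 -4*sin(π*x/3) dx = -24/π;  ∫_0^3 -12*x^2*sin(π*x/3) dx = -324/π + 1296/π^3;  ∫_0^3 8*x*sin(π*x/3) dx = 72/π.
Sum: -24/π + -324/π + 1296/π^3 + 72/π = -276/π + 1296/π^3.
So RHS = -∫_0^3 v(x) φ(x) dx = -1296/π^3 + 276/π.
LHS − RHS = -138/π + 648/π^3 ≠ 0, so the identity fails.
(For a valid weak derivative the identity must hold for EVERY test function, in particular this one. The failure shows v is NOT the weak derivative of u.)
Correct weak derivative would be u'(x) = -6*x**2 + 4*x - 2.


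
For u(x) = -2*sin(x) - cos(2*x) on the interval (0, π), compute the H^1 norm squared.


||u||_{H^1(0,π)}^2 = -40/3 + 13*π/2

u'(x) = 2*sin(2*x) - 2*cos(x).
Expand u² and (u')² and integrate term by term on (0, π), using: for integers n ≥ 1, ∫_0^π sin²(nx) dx = ∫_0^π cos²(nx) dx = π/2; for n ≠ n', ∫_0^π sin(nx)sin(n'x) dx = ∫_0^π cos(nx)cos(n'x) dx = 0; and by product-to-sum, ∫_0^π sin(nx)cos(n'x) dx = ½∫_0^π [sin((n+n')x) + sin((n−n')x)] dx, which is 0 when n+n' is even and 2n/(n²−n'²) when n+n' is odd (it need not vanish on (0, π)).
  u² squared terms: (-1)²·∫cos(2x)² dx = 1·π/2 = π/2;  (-2)²·∫sin(x)² dx = 4·π/2 = 2*π.
  u² cross terms: 2·(-1)·(-2)·∫cos(2x)·sin(x) dx = 4·(-2/3) = -8/3.
  So ∫_0^π u² dx = π/2 + 2*π − 8/3 = -8/3 + 5*π/2.
  (u')² squared terms: (-2)²·∫cos(x)² dx = 4·π/2 = 2*π;  (2)²·∫sin(2x)² dx = 4·π/2 = 2*π.
  (u')² cross terms: 2·(-2)·(2)·∫cos(x)·sin(2x) dx = -8·(4/3) = -32/3.
  So ∫_0^π (u')² dx = 2*π + 2*π − 32/3 = -32/3 + 4*π.
||u||_{H^1}^2 = (-8/3 + 5*π/2) + (-32/3 + 4*π) = -40/3 + 13*π/2.


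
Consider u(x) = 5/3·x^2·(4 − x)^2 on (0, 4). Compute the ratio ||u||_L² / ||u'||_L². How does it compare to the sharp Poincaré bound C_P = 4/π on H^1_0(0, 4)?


||u||_L² / ||u'||_L² = 2*sqrt(3)/3 < C_P = 4/π.

u(x) = 5/3·x^2·(4 − x)^2, so u'(x) = 20*x*(x - 4)*(x - 2)/3.
u(x) = 5/3·x^2·(4 − x)^2 vanishes at x = 0 and x = 4, so u ∈ H^1_0(0, 4). Differentiate via the product rule and integrate the resulting polynomials term by term.
  ∫_0^4 u² dx = ∫_0^4 (25*x^8/9 - 400*x^7/9 + 800*x^6/3 - 6400*x^5/9 + 6400*x^4/9) dx. Term by term:
    ∫_0^4 25*x^8/9 dx = 6553600/81;  ∫_0^4 -400*x^7/9 dx = -3276800/9;  ∫_0^4 800*x^6/3 dx = 13107200/21;
    ∫_0^4 -6400*x^5/9 dx = -13107200/27;  ∫_0^4 6400*x^4/9 dx = 1310720/9.
  Sum: 6553600/81 − 3276800/9 + 13107200/21 − 13107200/27 + 1310720/9 = 655360/567.
  ∫_0^4 (u')² dx = ∫_0^4 (400*x^6/9 - 1600*x^5/3 + 20800*x^4/9 - 12800*x^3/3 + 25600*x^2/9) dx. Term by term:
    ∫_0^4 400*x^6/9 dx = 6553600/63;  ∫_0^4 -1600*x^5/3 dx = -3276800/9;  ∫_0^4 20800*x^4/9 dx = 4259840/9;
    ∫_0^4 -12800*x^3/3 dx = -819200/3;  ∫_0^4 25600*x^2/9 dx = 1638400/27.
  Sum: 6553600/63 − 3276800/9 + 4259840/9 − 819200/3 + 1638400/27 = 163840/189.
∫_0^4 u² dx = 655360/567, so ||u||_L² = 256*sqrt(70)/63.
∫_0^4 (u')² dx = 163840/189, so ||u'||_L² = 128*sqrt(210)/63.
Ratio ||u||_L² / ||u'||_L² = 2*sqrt(3)/3.
Sharp Poincaré constant on H^1_0(0, 4) is C_P = L/π = 4/π, achieved by sin(π/4·x).
A polynomial bump cannot attain the sharp Poincaré constant (only the first sine eigenfunction does), so the ratio is strictly less than C_P, consistent with ||u||_L² ≤ C_P ||u'||_L².


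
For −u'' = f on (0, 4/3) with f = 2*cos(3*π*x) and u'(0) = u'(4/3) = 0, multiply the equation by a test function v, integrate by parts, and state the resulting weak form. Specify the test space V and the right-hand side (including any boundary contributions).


V = H^1(0, 4/3) (no boundary constraint on v; u is determined up to an additive constant); weak form: ∫_0^4/3 u'v' dx = ∫_0^4/3 (2*cos(3*π*x)) v dx for all v ∈ V.

Multiply both sides by a test function v and integrate from 0 to 4/3:
  ∫_0^4/3 −u''(x) v(x) dx = ∫_0^4/3 f(x) v(x) dx.
Integrate the LHS by parts once:
  ∫_0^4/3 −u'' v dx = −[u'(x) v(x)]_0^4/3 + ∫_0^4/3 u'(x) v'(x) dx.
Thus ∫_0^4/3 u'(x) v'(x) dx = ∫_0^4/3 f(x) v(x) dx + [u'(x) v(x)]_0^4/3.
Choose V so that boundary terms are either known or forced to vanish.
u has homogeneous Neumann: u'(0) = u'(4/3) = 0. So [u' v]_0^4/3 = 0·v(4/3) − 0·v(0) = 0 for any v; take V = H^1(0, 4/3).
Weak formulation: find u (satisfying any essential BC) such that ∫_0^4/3 u'(x) v'(x) dx = ∫_0^4/3 f v dx for all v ∈ V (homogeneous Neumann, so boundary terms vanish).
Substituting f(x) = 2*cos(3*π*x), the right-hand side is ∫_0^4/3 (2*cos(3*π*x)) v dx.
Compatibility check (pure Neumann): taking v ≡ 1 ∈ V gives 0 = ∫_0^4/3 f dx + (0) − (0), i.e. ∫_0^4/3 f dx must equal u'(0) − u'(4/3) = 0. Indeed ∫_0^4/3 (2*cos(3*π*x)) dx = 0, so the data are compatible. The solution is then unique only up to an additive constant (fix it e.g. by requiring ∫_0^4/3 u dx = 0).


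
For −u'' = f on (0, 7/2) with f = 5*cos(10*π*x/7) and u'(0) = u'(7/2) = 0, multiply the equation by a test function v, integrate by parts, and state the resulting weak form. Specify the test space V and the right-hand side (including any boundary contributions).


V = H^1(0, 7/2) (no boundary constraint on v; u is determined up to an additive constant); weak form: ∫_0^7/2 u'v' dx = ∫_0^7/2 (5*cos(10*π*x/7)) v dx for all v ∈ V.

Multiply both sides by a test function v and integrate from 0 to 7/2:
  ∫_0^7/2 −u''(x) v(x) dx = ∫_0^7/2 f(x) v(x) dx.
Integrate the LHS by parts once:
  ∫_0^7/2 −u'' v dx = −[u'(x) v(x)]_0^7/2 + ∫_0^7/2 u'(x) v'(x) dx.
Thus ∫_0^7/2 u'(x) v'(x) dx = ∫_0^7/2 f(x) v(x) dx + [u'(x) v(x)]_0^7/2.
Choose V so that boundary terms are either known or forced to vanish.
u has homogeneous Neumann: u'(0) = u'(7/2) = 0. So [u' v]_0^7/2 = 0·v(7/2) − 0·v(0) = 0 for any v; take V = H^1(0, 7/2).
Weak formulation: find u (satisfying any essential BC) such that ∫_0^7/2 u'(x) v'(x) dx = ∫_0^7/2 f v dx for all v ∈ V (homogeneous Neumann, so boundary terms vanish).
Substituting f(x) = 5*cos(10*π*x/7), the right-hand side is ∫_0^7/2 (5*cos(10*π*x/7)) v dx.
Compatibility check (pure Neumann): taking v ≡ 1 ∈ V gives 0 = ∫_0^7/2 f dx + (0) − (0), i.e. ∫_0^7/2 f dx must equal u'(0) − u'(7/2) = 0. Indeed ∫_0^7/2 (5*cos(10*π*x/7)) dx = 0, so the data are compatible. The solution is then unique only up to an additive constant (fix it e.g. by requiring ∫_0^7/2 u dx = 0).


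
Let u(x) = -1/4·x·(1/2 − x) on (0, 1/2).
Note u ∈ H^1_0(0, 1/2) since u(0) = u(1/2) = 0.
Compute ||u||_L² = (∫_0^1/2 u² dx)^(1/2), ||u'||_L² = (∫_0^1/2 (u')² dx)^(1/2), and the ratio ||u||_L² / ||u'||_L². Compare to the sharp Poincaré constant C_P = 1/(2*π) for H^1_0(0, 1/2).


||u||_L² / ||u'||_L² = sqrt(10)/20 < C_P = 1/(2*π).

u(x) = -1/4·x·(1/2 − x), so u'(x) = x/2 - 1/8.
u(x) = -1/4·x·(1/2 − x) vanishes at x = 0 and x = 1/2, so u ∈ H^1_0(0, 1/2). Differentiate via the product rule and integrate the resulting polynomials term by term.
  ∫_0^1/2 u² dx = ∫_0^1/2 (x^4/16 - x^3/16 + x^2/64) dx. Term by term:
    ∫_0^1/2 x^4/16 dx = 1/2560;  ∫_0^1/2 -x^3/16 dx = -1/1024;  ∫_0^1/2 x^2/64 dx = 1/1536.
  Sum: 1/2560 − 1/1024 + 1/1536 = 1/15360.
  ∫_0^1/2 (u')² dx = ∫_0^1/2 (x^2/4 - x/8 + 1/64) dx. Term by term:
    ∫_0^1/2 x^2/4 dx = 1/96;  ∫_0^1/2 -x/8 dx = -1/64;  ∫_0^1/2 1/64 dx = 1/128.
  Sum: 1/96 − 1/64 + 1/128 = 1/384.
∫_0^1/2 u² dx = 1/15360, so ||u||_L² = sqrt(15)/480.
∫_0^1/2 (u')² dx = 1/384, so ||u'||_L² = sqrt(6)/48.
Ratio ||u||_L² / ||u'||_L² = sqrt(10)/20.
Sharp Poincaré constant on H^1_0(0, 1/2) is C_P = L/π = 1/(2*π), achieved by sin(2*π·x).
A polynomial bump cannot attain the sharp Poincaré constant (only the first sine eigenfunction does), so the ratio is strictly less than C_P, consistent with ||u||_L² ≤ C_P ||u'||_L².


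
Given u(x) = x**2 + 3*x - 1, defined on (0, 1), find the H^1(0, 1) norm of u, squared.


||u||_{H^1}^2 = 551/30

The H^1 norm (squared) on an interval (0, L) is
  ||u||_{H^1}^2 = ∫_0^L u(x)^2 dx + ∫_0^L u'(x)^2 dx.
Compute u'(x) = 2*x + 3.
Then u(x)^2 = x**4 + 6*x**3 + 7*x**2 - 6*x + 1 and u'(x)^2 = 4*x**2 + 12*x + 9.
Integrate each monomial from 0 to 1 using ∫_0^1 c·x^n dx = c·1^(n+1)/(n+1):
  ∫_0^1 u(x)^2 dx = ∫_0^1 (x^4 + 6*x^3 + 7*x^2 - 6*x + 1) dx. Term by term:
    ∫_0^1 x^4 dx = 1/5;  ∫_0^1 6*x^3 dx = 3/2;  ∫_0^1 7*x^2 dx = 7/3;
    ∫_0^1 -6*x dx = -3;  ∫_0^1 1 dx = 1.
  Sum: 1/5 + 3/2 + 7/3 − 3 + 1 = 61/30.
  ∫_0^1 u'(x)^2 dx = ∫_0^1 (4*x^2 + 12*x + 9) dx. Term by term:
    ∫_0^1 4*x^2 dx = 4/3;  ∫_0^1 12*x dx = 6;  ∫_0^1 9 dx = 9.
  Sum: 4/3 + 6 + 9 = 49/3.
Adding: ||u||_{H^1}^2 = 61/30 + 49/3 = 551/30.


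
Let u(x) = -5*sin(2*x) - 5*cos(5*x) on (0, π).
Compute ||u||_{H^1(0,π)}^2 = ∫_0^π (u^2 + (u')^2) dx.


||u||_{H^1(0,π)}^2 = -5200/21 + 775*π/2

u'(x) = 25*sin(5*x) - 10*cos(2*x).
Expand u² and (u')² and integrate term by term on (0, π), using: for integers n ≥ 1, ∫_0^π sin²(nx) dx = ∫_0^π cos²(nx) dx = π/2; for n ≠ n', ∫_0^π sin(nx)sin(n'x) dx = ∫_0^π cos(nx)cos(n'x) dx = 0; and by product-to-sum, ∫_0^π sin(nx)cos(n'x) dx = ½∫_0^π [sin((n+n')x) + sin((n−n')x)] dx, which is 0 when n+n' is even and 2n/(n²−n'²) when n+n' is odd (it need not vanish on (0, π)).
  u² squared terms: (-5)²·∫cos(5x)² dx = 25·π/2 = 25*π/2;  (-5)²·∫sin(2x)² dx = 25·π/2 = 25*π/2.
  u² cross terms: 2·(-5)·(-5)·∫cos(5x)·sin(2x) dx = 50·(-4/21) = -200/21.
  So ∫_0^π u² dx = 25*π/2 + 25*π/2 − 200/21 = -200/21 + 25*π.
  (u')² squared terms: (-10)²·∫cos(2x)² dx = 100·π/2 = 50*π;  (25)²·∫sin(5x)² dx = 625·π/2 = 625*π/2.
  (u')² cross terms: 2·(-10)·(25)·∫cos(2x)·sin(5x) dx = -500·(10/21) = -5000/21.
  So ∫_0^π (u')² dx = 50*π + 625*π/2 − 5000/21 = -5000/21 + 725*π/2.
||u||_{H^1}^2 = (-200/21 + 25*π) + (-5000/21 + 725*π/2) = -5200/21 + 775*π/2.


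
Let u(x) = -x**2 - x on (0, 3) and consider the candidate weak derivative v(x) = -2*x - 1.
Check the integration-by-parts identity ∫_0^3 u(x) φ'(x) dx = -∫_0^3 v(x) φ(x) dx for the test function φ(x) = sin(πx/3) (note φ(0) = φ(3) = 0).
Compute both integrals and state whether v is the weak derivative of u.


LHS = 24/π, RHS = 24/π. Yes, v = u' weakly.

u(x) = -x**2 - x, classical derivative u'(x) = -2*x - 1.
φ(x) = sin(πx/3), so φ'(x) = π*cos(π*x/3)/3.
Note φ(0) = φ(3) = 0, so the boundary term u·φ vanishes.
LHS = ∫_0^3 u(x) φ'(x) dx = ∫_0^3 (-π*x^2*cos(π*x/3)/3 - π*x*cos(π*x/3)/3) dx. Term by term:
  ∫_0^3 -π*x*cos(π*x/3)/3 dx = 6/π;  ∫_0^3 -π*x^2*cos(π*x/3)/3 dx = 18/π.
Sum: 6/π + 18/π = 24/π.
So LHS = 24/π.
∫_0^3 v(x) φ(x) dx = ∫_0^3 (-2*x*sin(π*x/3) - sin(π*x/3)) dx. Term by term:
  ∫_0^3 -sin(π*x/3) dx = -6/π;  ∫_0^3 -2*x*sin(π*x/3) dx = -18/π.
Sum: -6/π − 18/π = -24/π.
So RHS = -∫_0^3 v(x) φ(x) dx = 24/π.
LHS = RHS, so the identity holds for this test φ.
Moreover u is smooth here and v(x) = u'(x) = -2*x - 1 pointwise, so the identity holds for every test function. Hence v is the weak derivative of u.


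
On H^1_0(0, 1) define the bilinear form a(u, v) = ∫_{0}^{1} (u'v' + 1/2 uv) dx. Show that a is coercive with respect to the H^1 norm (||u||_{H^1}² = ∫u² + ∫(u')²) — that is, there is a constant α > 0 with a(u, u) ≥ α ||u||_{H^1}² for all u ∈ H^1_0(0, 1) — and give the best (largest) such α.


α = (1/2 + π^2)/(1 + π^2)

Coercivity of a(·,·) on H^1_0(0, 1) means a(u, u) ≥ α ||u||_{H^1}² for every u ∈ H^1_0.
The interval has length L = 1, and Poincaré/coercivity depend only on L. Here a(u, u) = ∫(u')² + (1/2)·∫u².
Here 0 < c = 1/2 < 1. The condition a(u,u) ≥ α||u||_{H^1}² reads (1−α)∫(u')² ≥ (α−c)∫u². Any admissible α is ≤ 1 (rapidly oscillating u have ∫u²/∫(u')² → 0), and α = 1 would force 0 ≥ (1−c)∫u², impossible since c < 1; so 1−α > 0. By the sharp Poincaré inequality on H^1_0 of an interval of length L, ∫(u')² ≥ (π/L)²∫u² with equality for the first sine mode sin(π(x−x₀)/L) (x₀ the left endpoint), so the inequality holds for all u iff (1−α)(π/L)² ≥ α − c, i.e. α ≤ ((π/L)² + c)/((π/L)² + 1) = (1 + c(L/π)²)/(1 + (L/π)²). With (π/L)² = π^2 and c = 1/2, the largest admissible constant is α = ((π/L)² + c)/((π/L)² + 1).
Simplifying, α = (1/2 + π^2)/(1 + π^2).


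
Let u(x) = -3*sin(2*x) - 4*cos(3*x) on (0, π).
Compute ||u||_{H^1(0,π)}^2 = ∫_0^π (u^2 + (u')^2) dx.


||u||_{H^1(0,π)}^2 = -192 + 205*π/2

u'(x) = 12*sin(3*x) - 6*cos(2*x).
Expand u² and (u')² and integrate term by term on (0, π), using: for integers n ≥ 1, ∫_0^π sin²(nx) dx = ∫_0^π cos²(nx) dx = π/2; for n ≠ n', ∫_0^π sin(nx)sin(n'x) dx = ∫_0^π cos(nx)cos(n'x) dx = 0; and by product-to-sum, ∫_0^π sin(nx)cos(n'x) dx = ½∫_0^π [sin((n+n')x) + sin((n−n')x)] dx, which is 0 when n+n' is even and 2n/(n²−n'²) when n+n' is odd (it need not vanish on (0, π)).
  u² squared terms: (-4)²·∫cos(3x)² dx = 16·π/2 = 8*π;  (-3)²·∫sin(2x)² dx = 9·π/2 = 9*π/2.
  u² cross terms: 2·(-4)·(-3)·∫cos(3x)·sin(2x) dx = 24·(-4/5) = -96/5.
  So ∫_0^π u² dx = 8*π + 9*π/2 − 96/5 = -96/5 + 25*π/2.
  (u')² squared terms: (-6)²·∫cos(2x)² dx = 36·π/2 = 18*π;  (12)²·∫sin(3x)² dx = 144·π/2 = 72*π.
  (u')² cross terms: 2·(-6)·(12)·∫cos(2x)·sin(3x) dx = -144·(6/5) = -864/5.
  So ∫_0^π (u')² dx = 18*π + 72*π − 864/5 = -864/5 + 90*π.
||u||_{H^1}^2 = (-96/5 + 25*π/2) + (-864/5 + 90*π) = -192 + 205*π/2.


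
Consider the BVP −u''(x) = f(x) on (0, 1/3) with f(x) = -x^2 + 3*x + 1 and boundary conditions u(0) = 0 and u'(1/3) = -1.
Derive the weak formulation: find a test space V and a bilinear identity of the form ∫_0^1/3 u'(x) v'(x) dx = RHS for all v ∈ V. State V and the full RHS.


V = {v ∈ H^1(0, 1/3) : v(0) = 0} (test functions vanish at x = 0 where u is specified); weak form: ∫_0^1/3 u'v' dx = ∫_0^1/3 (-x^2 + 3*x + 1) v dx − v(1/3) for all v ∈ V.

Multiply both sides by a test function v and integrate from 0 to 1/3:
  ∫_0^1/3 −u''(x) v(x) dx = ∫_0^1/3 f(x) v(x) dx.
Integrate the LHS by parts once:
  ∫_0^1/3 −u'' v dx = −[u'(x) v(x)]_0^1/3 + ∫_0^1/3 u'(x) v'(x) dx.
Thus ∫_0^1/3 u'(x) v'(x) dx = ∫_0^1/3 f(x) v(x) dx + [u'(x) v(x)]_0^1/3.
Choose V so that boundary terms are either known or forced to vanish.
Mixed BC: u(0) = 0 (Dirichlet) and u'(1/3) = -1 (Neumann). Define V = {v ∈ H^1(0, 1/3) : v(0) = 0}. Then [u' v]_0^1/3 = u'(1/3)·v(1/3) − u'(0)·0 = − v(1/3).
Weak formulation: find u (satisfying any essential BC) such that ∫_0^1/3 u'(x) v'(x) dx = ∫_0^1/3 f v dx − v(1/3) for all v ∈ V (Dirichlet at 0 absorbed into V; Neumann datum at x = 1/3 contributes the boundary term).
Substituting f(x) = -x^2 + 3*x + 1, the right-hand side is ∫_0^1/3 (-x^2 + 3*x + 1) v dx − v(1/3).


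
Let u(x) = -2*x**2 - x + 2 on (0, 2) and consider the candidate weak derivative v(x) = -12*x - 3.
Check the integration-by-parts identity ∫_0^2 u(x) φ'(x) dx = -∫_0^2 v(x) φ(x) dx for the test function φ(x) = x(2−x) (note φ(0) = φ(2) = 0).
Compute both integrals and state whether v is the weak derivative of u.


LHS = 20/3, RHS = 20. No, v is not the weak derivative of u.

u(x) = -2*x**2 - x + 2, classical derivative u'(x) = -4*x - 1.
φ(x) = x(2−x), so φ'(x) = 2 - 2*x.
Note φ(0) = φ(2) = 0, so the boundary term u·φ vanishes.
LHS = ∫_0^2 u(x) φ'(x) dx = ∫_0^2 (4*x^3 - 2*x^2 - 6*x + 4) dx. Term by term:
  ∫_0^2 4*x^3 dx = 16;  ∫_0^2 -2*x^2 dx = -16/3;  ∫_0^2 -6*x dx = -12;
  ∫_0^2 4 dx = 8.
Sum: 16 − 16/3 − 12 + 8 = 20/3.
So LHS = 20/3.
∫_0^2 v(x) φ(x) dx = ∫_0^2 (12*x^3 - 21*x^2 - 6*x) dx. Term by term:
  ∫_0^2 12*x^3 dx = 48;  ∫_0^2 -21*x^2 dx = -56;  ∫_0^2 -6*x dx = -12.
Sum: 48 − 56 − 12 = -20.
So RHS = -∫_0^2 v(x) φ(x) dx = 20.
LHS − RHS = -40/3 ≠ 0, so the identity fails.
(For a valid weak derivative the identity must hold for EVERY test function, in particular this one. The failure shows v is NOT the weak derivative of u.)
Correct weak derivative would be u'(x) = -4*x - 1.


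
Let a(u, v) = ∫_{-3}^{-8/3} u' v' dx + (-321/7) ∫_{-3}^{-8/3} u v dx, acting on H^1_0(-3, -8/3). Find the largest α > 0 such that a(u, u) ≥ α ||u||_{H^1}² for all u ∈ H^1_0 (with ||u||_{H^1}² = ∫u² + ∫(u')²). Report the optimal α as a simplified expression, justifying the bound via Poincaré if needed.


α = 3*(-107 + 21*π^2)/(7*(1 + 9*π^2))

Coercivity of a(·,·) on H^1_0(-3, -8/3) means a(u, u) ≥ α ||u||_{H^1}² for every u ∈ H^1_0.
The interval has length L = 1/3, and Poincaré/coercivity depend only on L. Here a(u, u) = ∫(u')² + (-321/7)·∫u².
Here c = -321/7 < 0 with |c| < (π/L)² = 9*π^2, so coercivity still holds. The condition a(u,u) ≥ α||u||_{H^1}² reads (1−α)∫(u')² ≥ (α−c)∫u². Any admissible α is ≤ 1 (rapidly oscillating u have ∫u²/∫(u')² → 0), and α = 1 would force 0 ≥ (1−c)∫u², impossible since c < 1; so 1−α > 0. By the sharp Poincaré inequality on H^1_0 of an interval of length L, ∫(u')² ≥ (π/L)²∫u² with equality for the first sine mode sin(π(x−x₀)/L) (x₀ the left endpoint), so the inequality holds for all u iff (1−α)(π/L)² ≥ α − c, i.e. α ≤ ((π/L)² + c)/((π/L)² + 1) = (1 + c(L/π)²)/(1 + (L/π)²). (Direct route, valid since c ≤ 0: Poincaré gives c∫u² ≥ c(L/π)²∫(u')², so a(u,u) ≥ (1 + c(L/π)²)∫(u')², while ||u||_{H^1}² ≤ (1 + (L/π)²)∫(u')²; dividing yields the same α.) With (π/L)² = 9*π^2 and c = -321/7, the largest admissible constant is α = ((π/L)² + c)/((π/L)² + 1).
Simplifying, α = 3*(-107 + 21*π^2)/(7*(1 + 9*π^2)).
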